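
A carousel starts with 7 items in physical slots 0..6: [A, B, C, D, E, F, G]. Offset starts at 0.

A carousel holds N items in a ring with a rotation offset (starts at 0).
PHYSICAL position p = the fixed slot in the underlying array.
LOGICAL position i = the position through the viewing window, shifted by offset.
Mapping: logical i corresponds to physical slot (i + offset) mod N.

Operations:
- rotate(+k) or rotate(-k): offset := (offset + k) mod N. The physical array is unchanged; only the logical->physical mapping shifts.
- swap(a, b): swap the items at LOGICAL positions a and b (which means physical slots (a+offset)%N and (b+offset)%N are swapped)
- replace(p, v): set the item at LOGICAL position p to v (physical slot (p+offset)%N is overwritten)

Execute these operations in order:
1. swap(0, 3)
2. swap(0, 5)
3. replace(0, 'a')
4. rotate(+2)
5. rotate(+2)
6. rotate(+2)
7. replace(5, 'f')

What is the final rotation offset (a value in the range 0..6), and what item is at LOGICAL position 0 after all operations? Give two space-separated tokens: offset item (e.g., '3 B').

After op 1 (swap(0, 3)): offset=0, physical=[D,B,C,A,E,F,G], logical=[D,B,C,A,E,F,G]
After op 2 (swap(0, 5)): offset=0, physical=[F,B,C,A,E,D,G], logical=[F,B,C,A,E,D,G]
After op 3 (replace(0, 'a')): offset=0, physical=[a,B,C,A,E,D,G], logical=[a,B,C,A,E,D,G]
After op 4 (rotate(+2)): offset=2, physical=[a,B,C,A,E,D,G], logical=[C,A,E,D,G,a,B]
After op 5 (rotate(+2)): offset=4, physical=[a,B,C,A,E,D,G], logical=[E,D,G,a,B,C,A]
After op 6 (rotate(+2)): offset=6, physical=[a,B,C,A,E,D,G], logical=[G,a,B,C,A,E,D]
After op 7 (replace(5, 'f')): offset=6, physical=[a,B,C,A,f,D,G], logical=[G,a,B,C,A,f,D]

Answer: 6 G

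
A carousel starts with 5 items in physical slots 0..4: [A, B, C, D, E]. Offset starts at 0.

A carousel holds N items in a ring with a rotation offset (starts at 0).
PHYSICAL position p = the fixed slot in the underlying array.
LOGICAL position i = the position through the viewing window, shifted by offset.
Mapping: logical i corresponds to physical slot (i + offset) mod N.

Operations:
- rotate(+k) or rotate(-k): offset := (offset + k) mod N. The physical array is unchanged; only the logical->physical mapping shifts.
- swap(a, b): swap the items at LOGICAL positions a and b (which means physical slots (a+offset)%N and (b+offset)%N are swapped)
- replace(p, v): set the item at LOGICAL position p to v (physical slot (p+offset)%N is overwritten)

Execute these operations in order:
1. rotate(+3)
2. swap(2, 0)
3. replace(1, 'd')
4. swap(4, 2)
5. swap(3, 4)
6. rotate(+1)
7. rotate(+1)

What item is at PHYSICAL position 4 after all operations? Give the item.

After op 1 (rotate(+3)): offset=3, physical=[A,B,C,D,E], logical=[D,E,A,B,C]
After op 2 (swap(2, 0)): offset=3, physical=[D,B,C,A,E], logical=[A,E,D,B,C]
After op 3 (replace(1, 'd')): offset=3, physical=[D,B,C,A,d], logical=[A,d,D,B,C]
After op 4 (swap(4, 2)): offset=3, physical=[C,B,D,A,d], logical=[A,d,C,B,D]
After op 5 (swap(3, 4)): offset=3, physical=[C,D,B,A,d], logical=[A,d,C,D,B]
After op 6 (rotate(+1)): offset=4, physical=[C,D,B,A,d], logical=[d,C,D,B,A]
After op 7 (rotate(+1)): offset=0, physical=[C,D,B,A,d], logical=[C,D,B,A,d]

Answer: d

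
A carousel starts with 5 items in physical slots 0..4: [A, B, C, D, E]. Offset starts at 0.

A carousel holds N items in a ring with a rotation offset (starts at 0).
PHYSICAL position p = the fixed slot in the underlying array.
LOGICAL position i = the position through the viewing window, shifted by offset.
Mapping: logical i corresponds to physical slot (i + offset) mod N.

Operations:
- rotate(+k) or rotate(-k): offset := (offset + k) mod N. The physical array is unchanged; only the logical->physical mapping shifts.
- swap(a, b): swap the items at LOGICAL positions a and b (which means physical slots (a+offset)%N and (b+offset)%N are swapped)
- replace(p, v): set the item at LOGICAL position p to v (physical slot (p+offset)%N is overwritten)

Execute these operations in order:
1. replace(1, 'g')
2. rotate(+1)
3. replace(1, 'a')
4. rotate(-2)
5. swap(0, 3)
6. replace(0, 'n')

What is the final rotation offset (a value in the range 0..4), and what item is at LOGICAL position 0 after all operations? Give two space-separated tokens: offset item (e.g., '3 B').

After op 1 (replace(1, 'g')): offset=0, physical=[A,g,C,D,E], logical=[A,g,C,D,E]
After op 2 (rotate(+1)): offset=1, physical=[A,g,C,D,E], logical=[g,C,D,E,A]
After op 3 (replace(1, 'a')): offset=1, physical=[A,g,a,D,E], logical=[g,a,D,E,A]
After op 4 (rotate(-2)): offset=4, physical=[A,g,a,D,E], logical=[E,A,g,a,D]
After op 5 (swap(0, 3)): offset=4, physical=[A,g,E,D,a], logical=[a,A,g,E,D]
After op 6 (replace(0, 'n')): offset=4, physical=[A,g,E,D,n], logical=[n,A,g,E,D]

Answer: 4 n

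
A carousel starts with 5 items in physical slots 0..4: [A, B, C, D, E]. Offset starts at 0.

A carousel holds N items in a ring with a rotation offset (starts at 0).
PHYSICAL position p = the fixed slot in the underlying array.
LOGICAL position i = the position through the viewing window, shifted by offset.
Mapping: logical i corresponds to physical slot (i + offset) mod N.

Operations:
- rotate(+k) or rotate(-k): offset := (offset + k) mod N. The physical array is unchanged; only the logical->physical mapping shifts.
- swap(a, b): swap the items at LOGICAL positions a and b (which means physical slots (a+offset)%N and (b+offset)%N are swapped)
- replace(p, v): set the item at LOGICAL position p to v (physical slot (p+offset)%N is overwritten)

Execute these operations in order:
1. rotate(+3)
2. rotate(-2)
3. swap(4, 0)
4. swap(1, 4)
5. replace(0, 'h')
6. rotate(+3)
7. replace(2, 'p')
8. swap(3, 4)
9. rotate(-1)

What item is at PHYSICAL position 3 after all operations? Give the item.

After op 1 (rotate(+3)): offset=3, physical=[A,B,C,D,E], logical=[D,E,A,B,C]
After op 2 (rotate(-2)): offset=1, physical=[A,B,C,D,E], logical=[B,C,D,E,A]
After op 3 (swap(4, 0)): offset=1, physical=[B,A,C,D,E], logical=[A,C,D,E,B]
After op 4 (swap(1, 4)): offset=1, physical=[C,A,B,D,E], logical=[A,B,D,E,C]
After op 5 (replace(0, 'h')): offset=1, physical=[C,h,B,D,E], logical=[h,B,D,E,C]
After op 6 (rotate(+3)): offset=4, physical=[C,h,B,D,E], logical=[E,C,h,B,D]
After op 7 (replace(2, 'p')): offset=4, physical=[C,p,B,D,E], logical=[E,C,p,B,D]
After op 8 (swap(3, 4)): offset=4, physical=[C,p,D,B,E], logical=[E,C,p,D,B]
After op 9 (rotate(-1)): offset=3, physical=[C,p,D,B,E], logical=[B,E,C,p,D]

Answer: B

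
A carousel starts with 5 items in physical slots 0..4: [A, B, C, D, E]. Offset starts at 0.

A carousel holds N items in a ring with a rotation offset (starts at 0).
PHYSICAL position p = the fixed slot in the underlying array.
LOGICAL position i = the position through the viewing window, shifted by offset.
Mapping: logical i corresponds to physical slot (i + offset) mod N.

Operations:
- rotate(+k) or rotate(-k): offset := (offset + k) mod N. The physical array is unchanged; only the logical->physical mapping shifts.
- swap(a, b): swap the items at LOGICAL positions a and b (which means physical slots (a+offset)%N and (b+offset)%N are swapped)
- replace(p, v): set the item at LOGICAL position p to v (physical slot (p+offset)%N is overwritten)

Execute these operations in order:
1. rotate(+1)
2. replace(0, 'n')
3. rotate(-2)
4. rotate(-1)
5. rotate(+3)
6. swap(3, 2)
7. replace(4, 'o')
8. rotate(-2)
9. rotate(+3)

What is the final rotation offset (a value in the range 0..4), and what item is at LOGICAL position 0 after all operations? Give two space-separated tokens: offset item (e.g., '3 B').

After op 1 (rotate(+1)): offset=1, physical=[A,B,C,D,E], logical=[B,C,D,E,A]
After op 2 (replace(0, 'n')): offset=1, physical=[A,n,C,D,E], logical=[n,C,D,E,A]
After op 3 (rotate(-2)): offset=4, physical=[A,n,C,D,E], logical=[E,A,n,C,D]
After op 4 (rotate(-1)): offset=3, physical=[A,n,C,D,E], logical=[D,E,A,n,C]
After op 5 (rotate(+3)): offset=1, physical=[A,n,C,D,E], logical=[n,C,D,E,A]
After op 6 (swap(3, 2)): offset=1, physical=[A,n,C,E,D], logical=[n,C,E,D,A]
After op 7 (replace(4, 'o')): offset=1, physical=[o,n,C,E,D], logical=[n,C,E,D,o]
After op 8 (rotate(-2)): offset=4, physical=[o,n,C,E,D], logical=[D,o,n,C,E]
After op 9 (rotate(+3)): offset=2, physical=[o,n,C,E,D], logical=[C,E,D,o,n]

Answer: 2 C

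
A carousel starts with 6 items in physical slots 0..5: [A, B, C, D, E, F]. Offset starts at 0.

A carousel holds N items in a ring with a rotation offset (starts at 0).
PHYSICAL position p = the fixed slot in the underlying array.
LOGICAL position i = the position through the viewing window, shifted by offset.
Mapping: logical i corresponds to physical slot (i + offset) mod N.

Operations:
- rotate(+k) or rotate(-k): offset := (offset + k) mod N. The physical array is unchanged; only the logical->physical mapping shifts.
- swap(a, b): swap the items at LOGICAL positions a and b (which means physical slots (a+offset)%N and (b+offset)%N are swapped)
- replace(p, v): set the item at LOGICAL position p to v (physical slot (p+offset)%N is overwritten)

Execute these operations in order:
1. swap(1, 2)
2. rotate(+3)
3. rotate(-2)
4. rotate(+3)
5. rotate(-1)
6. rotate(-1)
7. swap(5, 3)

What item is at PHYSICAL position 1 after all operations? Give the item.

Answer: F

Derivation:
After op 1 (swap(1, 2)): offset=0, physical=[A,C,B,D,E,F], logical=[A,C,B,D,E,F]
After op 2 (rotate(+3)): offset=3, physical=[A,C,B,D,E,F], logical=[D,E,F,A,C,B]
After op 3 (rotate(-2)): offset=1, physical=[A,C,B,D,E,F], logical=[C,B,D,E,F,A]
After op 4 (rotate(+3)): offset=4, physical=[A,C,B,D,E,F], logical=[E,F,A,C,B,D]
After op 5 (rotate(-1)): offset=3, physical=[A,C,B,D,E,F], logical=[D,E,F,A,C,B]
After op 6 (rotate(-1)): offset=2, physical=[A,C,B,D,E,F], logical=[B,D,E,F,A,C]
After op 7 (swap(5, 3)): offset=2, physical=[A,F,B,D,E,C], logical=[B,D,E,C,A,F]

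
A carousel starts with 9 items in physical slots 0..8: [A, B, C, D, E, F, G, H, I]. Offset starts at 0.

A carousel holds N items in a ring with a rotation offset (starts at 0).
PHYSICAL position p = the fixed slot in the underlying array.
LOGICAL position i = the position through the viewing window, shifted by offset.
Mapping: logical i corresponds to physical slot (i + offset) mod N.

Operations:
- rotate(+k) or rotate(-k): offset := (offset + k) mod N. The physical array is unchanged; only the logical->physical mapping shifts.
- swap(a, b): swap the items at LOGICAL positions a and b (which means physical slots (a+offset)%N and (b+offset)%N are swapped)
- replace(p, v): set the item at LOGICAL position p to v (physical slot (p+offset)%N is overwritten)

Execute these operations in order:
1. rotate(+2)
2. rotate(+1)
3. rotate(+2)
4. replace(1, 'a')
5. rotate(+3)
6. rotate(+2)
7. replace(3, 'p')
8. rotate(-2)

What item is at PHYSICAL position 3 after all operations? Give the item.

After op 1 (rotate(+2)): offset=2, physical=[A,B,C,D,E,F,G,H,I], logical=[C,D,E,F,G,H,I,A,B]
After op 2 (rotate(+1)): offset=3, physical=[A,B,C,D,E,F,G,H,I], logical=[D,E,F,G,H,I,A,B,C]
After op 3 (rotate(+2)): offset=5, physical=[A,B,C,D,E,F,G,H,I], logical=[F,G,H,I,A,B,C,D,E]
After op 4 (replace(1, 'a')): offset=5, physical=[A,B,C,D,E,F,a,H,I], logical=[F,a,H,I,A,B,C,D,E]
After op 5 (rotate(+3)): offset=8, physical=[A,B,C,D,E,F,a,H,I], logical=[I,A,B,C,D,E,F,a,H]
After op 6 (rotate(+2)): offset=1, physical=[A,B,C,D,E,F,a,H,I], logical=[B,C,D,E,F,a,H,I,A]
After op 7 (replace(3, 'p')): offset=1, physical=[A,B,C,D,p,F,a,H,I], logical=[B,C,D,p,F,a,H,I,A]
After op 8 (rotate(-2)): offset=8, physical=[A,B,C,D,p,F,a,H,I], logical=[I,A,B,C,D,p,F,a,H]

Answer: D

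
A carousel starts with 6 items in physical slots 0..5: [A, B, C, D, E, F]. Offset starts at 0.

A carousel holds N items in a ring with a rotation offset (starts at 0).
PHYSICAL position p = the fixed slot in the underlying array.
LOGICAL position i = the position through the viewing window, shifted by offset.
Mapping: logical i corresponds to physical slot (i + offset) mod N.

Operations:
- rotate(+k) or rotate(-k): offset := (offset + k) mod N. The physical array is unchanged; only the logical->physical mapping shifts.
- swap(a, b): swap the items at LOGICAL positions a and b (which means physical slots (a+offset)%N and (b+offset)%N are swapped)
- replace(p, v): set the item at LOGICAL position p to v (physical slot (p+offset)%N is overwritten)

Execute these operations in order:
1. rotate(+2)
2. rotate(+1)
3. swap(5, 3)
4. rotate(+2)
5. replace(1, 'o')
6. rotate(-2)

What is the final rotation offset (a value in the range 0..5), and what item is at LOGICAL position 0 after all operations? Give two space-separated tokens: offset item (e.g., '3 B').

Answer: 3 D

Derivation:
After op 1 (rotate(+2)): offset=2, physical=[A,B,C,D,E,F], logical=[C,D,E,F,A,B]
After op 2 (rotate(+1)): offset=3, physical=[A,B,C,D,E,F], logical=[D,E,F,A,B,C]
After op 3 (swap(5, 3)): offset=3, physical=[C,B,A,D,E,F], logical=[D,E,F,C,B,A]
After op 4 (rotate(+2)): offset=5, physical=[C,B,A,D,E,F], logical=[F,C,B,A,D,E]
After op 5 (replace(1, 'o')): offset=5, physical=[o,B,A,D,E,F], logical=[F,o,B,A,D,E]
After op 6 (rotate(-2)): offset=3, physical=[o,B,A,D,E,F], logical=[D,E,F,o,B,A]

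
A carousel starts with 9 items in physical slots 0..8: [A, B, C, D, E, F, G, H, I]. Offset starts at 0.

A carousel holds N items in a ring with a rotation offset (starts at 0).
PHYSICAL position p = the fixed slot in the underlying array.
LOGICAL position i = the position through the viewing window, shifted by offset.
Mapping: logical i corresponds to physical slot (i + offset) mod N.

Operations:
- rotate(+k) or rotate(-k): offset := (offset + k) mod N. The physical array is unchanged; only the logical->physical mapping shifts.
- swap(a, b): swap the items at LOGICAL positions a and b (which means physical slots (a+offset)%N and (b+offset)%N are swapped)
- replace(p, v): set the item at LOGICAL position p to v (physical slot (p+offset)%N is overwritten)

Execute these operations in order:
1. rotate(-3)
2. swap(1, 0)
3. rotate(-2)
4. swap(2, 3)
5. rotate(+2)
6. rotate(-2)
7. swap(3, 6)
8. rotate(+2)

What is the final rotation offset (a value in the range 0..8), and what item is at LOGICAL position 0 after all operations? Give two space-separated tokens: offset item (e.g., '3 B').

Answer: 6 G

Derivation:
After op 1 (rotate(-3)): offset=6, physical=[A,B,C,D,E,F,G,H,I], logical=[G,H,I,A,B,C,D,E,F]
After op 2 (swap(1, 0)): offset=6, physical=[A,B,C,D,E,F,H,G,I], logical=[H,G,I,A,B,C,D,E,F]
After op 3 (rotate(-2)): offset=4, physical=[A,B,C,D,E,F,H,G,I], logical=[E,F,H,G,I,A,B,C,D]
After op 4 (swap(2, 3)): offset=4, physical=[A,B,C,D,E,F,G,H,I], logical=[E,F,G,H,I,A,B,C,D]
After op 5 (rotate(+2)): offset=6, physical=[A,B,C,D,E,F,G,H,I], logical=[G,H,I,A,B,C,D,E,F]
After op 6 (rotate(-2)): offset=4, physical=[A,B,C,D,E,F,G,H,I], logical=[E,F,G,H,I,A,B,C,D]
After op 7 (swap(3, 6)): offset=4, physical=[A,H,C,D,E,F,G,B,I], logical=[E,F,G,B,I,A,H,C,D]
After op 8 (rotate(+2)): offset=6, physical=[A,H,C,D,E,F,G,B,I], logical=[G,B,I,A,H,C,D,E,F]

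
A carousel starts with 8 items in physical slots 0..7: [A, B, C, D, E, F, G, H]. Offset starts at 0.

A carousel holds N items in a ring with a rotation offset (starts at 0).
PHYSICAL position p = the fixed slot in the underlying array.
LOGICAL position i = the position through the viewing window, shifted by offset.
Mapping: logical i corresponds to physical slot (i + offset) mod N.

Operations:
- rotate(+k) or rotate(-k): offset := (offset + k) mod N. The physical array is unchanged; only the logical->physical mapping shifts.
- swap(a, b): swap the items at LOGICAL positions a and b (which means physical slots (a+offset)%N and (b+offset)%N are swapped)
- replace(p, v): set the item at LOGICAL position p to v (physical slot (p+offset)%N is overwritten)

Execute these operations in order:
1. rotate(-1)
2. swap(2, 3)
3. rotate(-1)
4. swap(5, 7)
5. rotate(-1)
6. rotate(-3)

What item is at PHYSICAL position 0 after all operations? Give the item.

Answer: A

Derivation:
After op 1 (rotate(-1)): offset=7, physical=[A,B,C,D,E,F,G,H], logical=[H,A,B,C,D,E,F,G]
After op 2 (swap(2, 3)): offset=7, physical=[A,C,B,D,E,F,G,H], logical=[H,A,C,B,D,E,F,G]
After op 3 (rotate(-1)): offset=6, physical=[A,C,B,D,E,F,G,H], logical=[G,H,A,C,B,D,E,F]
After op 4 (swap(5, 7)): offset=6, physical=[A,C,B,F,E,D,G,H], logical=[G,H,A,C,B,F,E,D]
After op 5 (rotate(-1)): offset=5, physical=[A,C,B,F,E,D,G,H], logical=[D,G,H,A,C,B,F,E]
After op 6 (rotate(-3)): offset=2, physical=[A,C,B,F,E,D,G,H], logical=[B,F,E,D,G,H,A,C]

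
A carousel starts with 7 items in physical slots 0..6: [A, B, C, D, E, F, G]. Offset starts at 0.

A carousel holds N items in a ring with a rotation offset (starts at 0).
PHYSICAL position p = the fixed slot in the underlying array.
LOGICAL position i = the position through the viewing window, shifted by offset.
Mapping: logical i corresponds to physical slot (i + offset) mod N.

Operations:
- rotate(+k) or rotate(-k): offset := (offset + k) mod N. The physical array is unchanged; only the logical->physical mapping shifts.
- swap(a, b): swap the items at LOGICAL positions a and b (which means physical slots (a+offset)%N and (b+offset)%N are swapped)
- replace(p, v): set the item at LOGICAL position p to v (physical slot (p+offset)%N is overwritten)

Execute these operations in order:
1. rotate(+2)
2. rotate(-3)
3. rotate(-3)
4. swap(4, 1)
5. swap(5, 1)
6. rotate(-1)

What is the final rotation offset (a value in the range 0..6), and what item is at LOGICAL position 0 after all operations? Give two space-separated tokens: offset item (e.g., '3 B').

Answer: 2 C

Derivation:
After op 1 (rotate(+2)): offset=2, physical=[A,B,C,D,E,F,G], logical=[C,D,E,F,G,A,B]
After op 2 (rotate(-3)): offset=6, physical=[A,B,C,D,E,F,G], logical=[G,A,B,C,D,E,F]
After op 3 (rotate(-3)): offset=3, physical=[A,B,C,D,E,F,G], logical=[D,E,F,G,A,B,C]
After op 4 (swap(4, 1)): offset=3, physical=[E,B,C,D,A,F,G], logical=[D,A,F,G,E,B,C]
After op 5 (swap(5, 1)): offset=3, physical=[E,A,C,D,B,F,G], logical=[D,B,F,G,E,A,C]
After op 6 (rotate(-1)): offset=2, physical=[E,A,C,D,B,F,G], logical=[C,D,B,F,G,E,A]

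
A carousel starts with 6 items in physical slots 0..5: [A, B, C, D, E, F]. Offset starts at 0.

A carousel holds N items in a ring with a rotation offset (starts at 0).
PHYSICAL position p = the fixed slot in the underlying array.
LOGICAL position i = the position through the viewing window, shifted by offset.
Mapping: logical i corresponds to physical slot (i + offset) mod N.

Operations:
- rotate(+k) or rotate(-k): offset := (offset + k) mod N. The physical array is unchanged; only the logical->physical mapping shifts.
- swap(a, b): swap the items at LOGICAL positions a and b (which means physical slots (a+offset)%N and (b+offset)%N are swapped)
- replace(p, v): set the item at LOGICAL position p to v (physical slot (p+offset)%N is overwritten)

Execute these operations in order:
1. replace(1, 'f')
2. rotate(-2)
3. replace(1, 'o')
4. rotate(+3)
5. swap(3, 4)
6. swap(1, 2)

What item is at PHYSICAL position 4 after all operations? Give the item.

After op 1 (replace(1, 'f')): offset=0, physical=[A,f,C,D,E,F], logical=[A,f,C,D,E,F]
After op 2 (rotate(-2)): offset=4, physical=[A,f,C,D,E,F], logical=[E,F,A,f,C,D]
After op 3 (replace(1, 'o')): offset=4, physical=[A,f,C,D,E,o], logical=[E,o,A,f,C,D]
After op 4 (rotate(+3)): offset=1, physical=[A,f,C,D,E,o], logical=[f,C,D,E,o,A]
After op 5 (swap(3, 4)): offset=1, physical=[A,f,C,D,o,E], logical=[f,C,D,o,E,A]
After op 6 (swap(1, 2)): offset=1, physical=[A,f,D,C,o,E], logical=[f,D,C,o,E,A]

Answer: o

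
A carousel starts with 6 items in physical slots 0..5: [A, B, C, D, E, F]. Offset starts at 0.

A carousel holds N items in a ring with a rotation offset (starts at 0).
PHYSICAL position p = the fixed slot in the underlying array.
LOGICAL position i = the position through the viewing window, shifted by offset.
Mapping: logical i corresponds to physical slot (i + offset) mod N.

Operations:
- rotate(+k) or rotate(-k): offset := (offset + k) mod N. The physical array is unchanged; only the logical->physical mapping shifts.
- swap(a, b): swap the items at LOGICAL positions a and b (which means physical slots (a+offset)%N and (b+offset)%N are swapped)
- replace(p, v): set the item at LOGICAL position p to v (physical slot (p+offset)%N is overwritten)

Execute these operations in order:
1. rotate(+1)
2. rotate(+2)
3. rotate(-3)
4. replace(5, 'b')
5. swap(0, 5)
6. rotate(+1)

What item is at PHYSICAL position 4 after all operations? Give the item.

Answer: E

Derivation:
After op 1 (rotate(+1)): offset=1, physical=[A,B,C,D,E,F], logical=[B,C,D,E,F,A]
After op 2 (rotate(+2)): offset=3, physical=[A,B,C,D,E,F], logical=[D,E,F,A,B,C]
After op 3 (rotate(-3)): offset=0, physical=[A,B,C,D,E,F], logical=[A,B,C,D,E,F]
After op 4 (replace(5, 'b')): offset=0, physical=[A,B,C,D,E,b], logical=[A,B,C,D,E,b]
After op 5 (swap(0, 5)): offset=0, physical=[b,B,C,D,E,A], logical=[b,B,C,D,E,A]
After op 6 (rotate(+1)): offset=1, physical=[b,B,C,D,E,A], logical=[B,C,D,E,A,b]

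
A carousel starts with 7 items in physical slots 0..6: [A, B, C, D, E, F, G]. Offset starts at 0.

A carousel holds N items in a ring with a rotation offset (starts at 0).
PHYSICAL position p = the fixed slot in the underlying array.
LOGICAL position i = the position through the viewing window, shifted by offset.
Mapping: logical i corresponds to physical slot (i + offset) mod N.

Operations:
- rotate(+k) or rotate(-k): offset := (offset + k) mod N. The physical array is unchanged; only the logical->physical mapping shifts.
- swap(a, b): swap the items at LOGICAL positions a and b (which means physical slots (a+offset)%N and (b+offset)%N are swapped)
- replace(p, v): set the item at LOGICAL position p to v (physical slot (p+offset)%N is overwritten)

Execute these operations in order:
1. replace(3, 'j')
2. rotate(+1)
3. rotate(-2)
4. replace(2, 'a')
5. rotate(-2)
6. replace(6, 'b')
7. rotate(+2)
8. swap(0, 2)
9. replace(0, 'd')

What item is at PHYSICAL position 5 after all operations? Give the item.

After op 1 (replace(3, 'j')): offset=0, physical=[A,B,C,j,E,F,G], logical=[A,B,C,j,E,F,G]
After op 2 (rotate(+1)): offset=1, physical=[A,B,C,j,E,F,G], logical=[B,C,j,E,F,G,A]
After op 3 (rotate(-2)): offset=6, physical=[A,B,C,j,E,F,G], logical=[G,A,B,C,j,E,F]
After op 4 (replace(2, 'a')): offset=6, physical=[A,a,C,j,E,F,G], logical=[G,A,a,C,j,E,F]
After op 5 (rotate(-2)): offset=4, physical=[A,a,C,j,E,F,G], logical=[E,F,G,A,a,C,j]
After op 6 (replace(6, 'b')): offset=4, physical=[A,a,C,b,E,F,G], logical=[E,F,G,A,a,C,b]
After op 7 (rotate(+2)): offset=6, physical=[A,a,C,b,E,F,G], logical=[G,A,a,C,b,E,F]
After op 8 (swap(0, 2)): offset=6, physical=[A,G,C,b,E,F,a], logical=[a,A,G,C,b,E,F]
After op 9 (replace(0, 'd')): offset=6, physical=[A,G,C,b,E,F,d], logical=[d,A,G,C,b,E,F]

Answer: F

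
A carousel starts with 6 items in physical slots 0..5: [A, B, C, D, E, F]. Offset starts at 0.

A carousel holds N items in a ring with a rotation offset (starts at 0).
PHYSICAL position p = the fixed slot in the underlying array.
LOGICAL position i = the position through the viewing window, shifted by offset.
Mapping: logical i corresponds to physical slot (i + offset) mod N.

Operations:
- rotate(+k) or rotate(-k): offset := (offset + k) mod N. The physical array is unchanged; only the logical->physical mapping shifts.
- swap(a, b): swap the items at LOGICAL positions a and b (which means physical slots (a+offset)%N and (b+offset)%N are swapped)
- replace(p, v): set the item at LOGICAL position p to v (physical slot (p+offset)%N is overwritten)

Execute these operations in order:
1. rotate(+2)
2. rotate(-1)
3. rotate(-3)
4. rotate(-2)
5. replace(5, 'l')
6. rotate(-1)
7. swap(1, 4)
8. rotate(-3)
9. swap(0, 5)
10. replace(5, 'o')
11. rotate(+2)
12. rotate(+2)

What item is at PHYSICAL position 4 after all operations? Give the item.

After op 1 (rotate(+2)): offset=2, physical=[A,B,C,D,E,F], logical=[C,D,E,F,A,B]
After op 2 (rotate(-1)): offset=1, physical=[A,B,C,D,E,F], logical=[B,C,D,E,F,A]
After op 3 (rotate(-3)): offset=4, physical=[A,B,C,D,E,F], logical=[E,F,A,B,C,D]
After op 4 (rotate(-2)): offset=2, physical=[A,B,C,D,E,F], logical=[C,D,E,F,A,B]
After op 5 (replace(5, 'l')): offset=2, physical=[A,l,C,D,E,F], logical=[C,D,E,F,A,l]
After op 6 (rotate(-1)): offset=1, physical=[A,l,C,D,E,F], logical=[l,C,D,E,F,A]
After op 7 (swap(1, 4)): offset=1, physical=[A,l,F,D,E,C], logical=[l,F,D,E,C,A]
After op 8 (rotate(-3)): offset=4, physical=[A,l,F,D,E,C], logical=[E,C,A,l,F,D]
After op 9 (swap(0, 5)): offset=4, physical=[A,l,F,E,D,C], logical=[D,C,A,l,F,E]
After op 10 (replace(5, 'o')): offset=4, physical=[A,l,F,o,D,C], logical=[D,C,A,l,F,o]
After op 11 (rotate(+2)): offset=0, physical=[A,l,F,o,D,C], logical=[A,l,F,o,D,C]
After op 12 (rotate(+2)): offset=2, physical=[A,l,F,o,D,C], logical=[F,o,D,C,A,l]

Answer: D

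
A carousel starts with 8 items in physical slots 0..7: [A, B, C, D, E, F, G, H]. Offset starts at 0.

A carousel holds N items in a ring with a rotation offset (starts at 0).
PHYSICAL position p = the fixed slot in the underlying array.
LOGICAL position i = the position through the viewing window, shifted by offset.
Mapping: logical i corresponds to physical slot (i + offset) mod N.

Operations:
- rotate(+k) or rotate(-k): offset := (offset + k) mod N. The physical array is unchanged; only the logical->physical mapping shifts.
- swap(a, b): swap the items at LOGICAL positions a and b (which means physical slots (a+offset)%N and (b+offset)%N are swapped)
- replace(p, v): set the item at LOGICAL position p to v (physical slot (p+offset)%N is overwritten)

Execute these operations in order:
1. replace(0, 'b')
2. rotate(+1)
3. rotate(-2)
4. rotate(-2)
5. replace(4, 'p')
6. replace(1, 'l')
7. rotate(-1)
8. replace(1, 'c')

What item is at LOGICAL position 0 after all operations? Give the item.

Answer: E

Derivation:
After op 1 (replace(0, 'b')): offset=0, physical=[b,B,C,D,E,F,G,H], logical=[b,B,C,D,E,F,G,H]
After op 2 (rotate(+1)): offset=1, physical=[b,B,C,D,E,F,G,H], logical=[B,C,D,E,F,G,H,b]
After op 3 (rotate(-2)): offset=7, physical=[b,B,C,D,E,F,G,H], logical=[H,b,B,C,D,E,F,G]
After op 4 (rotate(-2)): offset=5, physical=[b,B,C,D,E,F,G,H], logical=[F,G,H,b,B,C,D,E]
After op 5 (replace(4, 'p')): offset=5, physical=[b,p,C,D,E,F,G,H], logical=[F,G,H,b,p,C,D,E]
After op 6 (replace(1, 'l')): offset=5, physical=[b,p,C,D,E,F,l,H], logical=[F,l,H,b,p,C,D,E]
After op 7 (rotate(-1)): offset=4, physical=[b,p,C,D,E,F,l,H], logical=[E,F,l,H,b,p,C,D]
After op 8 (replace(1, 'c')): offset=4, physical=[b,p,C,D,E,c,l,H], logical=[E,c,l,H,b,p,C,D]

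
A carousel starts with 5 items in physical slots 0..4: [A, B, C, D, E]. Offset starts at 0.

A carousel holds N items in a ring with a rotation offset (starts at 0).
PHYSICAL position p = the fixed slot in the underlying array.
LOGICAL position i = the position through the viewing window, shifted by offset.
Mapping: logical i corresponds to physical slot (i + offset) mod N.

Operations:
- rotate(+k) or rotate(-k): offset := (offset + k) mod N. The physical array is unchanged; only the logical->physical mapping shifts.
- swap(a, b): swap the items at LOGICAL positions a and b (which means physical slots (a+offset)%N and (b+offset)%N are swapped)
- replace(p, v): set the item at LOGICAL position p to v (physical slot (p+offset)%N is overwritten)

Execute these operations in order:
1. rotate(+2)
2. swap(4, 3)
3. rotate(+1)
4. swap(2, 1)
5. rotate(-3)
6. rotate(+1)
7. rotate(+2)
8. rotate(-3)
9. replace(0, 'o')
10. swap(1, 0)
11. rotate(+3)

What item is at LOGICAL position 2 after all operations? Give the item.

Answer: A

Derivation:
After op 1 (rotate(+2)): offset=2, physical=[A,B,C,D,E], logical=[C,D,E,A,B]
After op 2 (swap(4, 3)): offset=2, physical=[B,A,C,D,E], logical=[C,D,E,B,A]
After op 3 (rotate(+1)): offset=3, physical=[B,A,C,D,E], logical=[D,E,B,A,C]
After op 4 (swap(2, 1)): offset=3, physical=[E,A,C,D,B], logical=[D,B,E,A,C]
After op 5 (rotate(-3)): offset=0, physical=[E,A,C,D,B], logical=[E,A,C,D,B]
After op 6 (rotate(+1)): offset=1, physical=[E,A,C,D,B], logical=[A,C,D,B,E]
After op 7 (rotate(+2)): offset=3, physical=[E,A,C,D,B], logical=[D,B,E,A,C]
After op 8 (rotate(-3)): offset=0, physical=[E,A,C,D,B], logical=[E,A,C,D,B]
After op 9 (replace(0, 'o')): offset=0, physical=[o,A,C,D,B], logical=[o,A,C,D,B]
After op 10 (swap(1, 0)): offset=0, physical=[A,o,C,D,B], logical=[A,o,C,D,B]
After op 11 (rotate(+3)): offset=3, physical=[A,o,C,D,B], logical=[D,B,A,o,C]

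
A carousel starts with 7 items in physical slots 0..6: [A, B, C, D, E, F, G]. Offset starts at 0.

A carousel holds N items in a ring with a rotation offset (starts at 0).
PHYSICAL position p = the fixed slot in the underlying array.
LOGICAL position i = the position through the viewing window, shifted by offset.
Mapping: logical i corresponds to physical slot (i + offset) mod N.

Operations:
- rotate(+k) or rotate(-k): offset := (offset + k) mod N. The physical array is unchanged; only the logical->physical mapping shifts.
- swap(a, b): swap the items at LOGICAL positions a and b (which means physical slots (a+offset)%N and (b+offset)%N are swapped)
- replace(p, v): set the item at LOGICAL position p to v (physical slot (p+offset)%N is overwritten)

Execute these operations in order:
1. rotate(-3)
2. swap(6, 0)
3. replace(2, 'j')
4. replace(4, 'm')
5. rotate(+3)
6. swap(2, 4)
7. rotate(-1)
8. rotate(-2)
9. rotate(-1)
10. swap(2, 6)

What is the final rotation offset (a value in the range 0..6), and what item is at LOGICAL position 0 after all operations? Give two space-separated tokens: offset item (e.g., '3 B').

After op 1 (rotate(-3)): offset=4, physical=[A,B,C,D,E,F,G], logical=[E,F,G,A,B,C,D]
After op 2 (swap(6, 0)): offset=4, physical=[A,B,C,E,D,F,G], logical=[D,F,G,A,B,C,E]
After op 3 (replace(2, 'j')): offset=4, physical=[A,B,C,E,D,F,j], logical=[D,F,j,A,B,C,E]
After op 4 (replace(4, 'm')): offset=4, physical=[A,m,C,E,D,F,j], logical=[D,F,j,A,m,C,E]
After op 5 (rotate(+3)): offset=0, physical=[A,m,C,E,D,F,j], logical=[A,m,C,E,D,F,j]
After op 6 (swap(2, 4)): offset=0, physical=[A,m,D,E,C,F,j], logical=[A,m,D,E,C,F,j]
After op 7 (rotate(-1)): offset=6, physical=[A,m,D,E,C,F,j], logical=[j,A,m,D,E,C,F]
After op 8 (rotate(-2)): offset=4, physical=[A,m,D,E,C,F,j], logical=[C,F,j,A,m,D,E]
After op 9 (rotate(-1)): offset=3, physical=[A,m,D,E,C,F,j], logical=[E,C,F,j,A,m,D]
After op 10 (swap(2, 6)): offset=3, physical=[A,m,F,E,C,D,j], logical=[E,C,D,j,A,m,F]

Answer: 3 E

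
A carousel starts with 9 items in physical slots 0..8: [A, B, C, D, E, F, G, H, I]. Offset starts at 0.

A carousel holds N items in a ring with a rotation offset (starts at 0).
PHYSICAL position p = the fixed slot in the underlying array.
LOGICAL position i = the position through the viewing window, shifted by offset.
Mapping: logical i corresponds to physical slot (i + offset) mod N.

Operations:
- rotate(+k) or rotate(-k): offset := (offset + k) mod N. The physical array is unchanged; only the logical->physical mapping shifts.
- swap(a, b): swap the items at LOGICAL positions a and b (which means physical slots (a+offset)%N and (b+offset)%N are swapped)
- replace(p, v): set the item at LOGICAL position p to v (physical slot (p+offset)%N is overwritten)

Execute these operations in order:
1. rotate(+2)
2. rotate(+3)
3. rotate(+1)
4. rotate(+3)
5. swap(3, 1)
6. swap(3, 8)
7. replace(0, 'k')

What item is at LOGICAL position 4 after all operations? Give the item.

Answer: E

Derivation:
After op 1 (rotate(+2)): offset=2, physical=[A,B,C,D,E,F,G,H,I], logical=[C,D,E,F,G,H,I,A,B]
After op 2 (rotate(+3)): offset=5, physical=[A,B,C,D,E,F,G,H,I], logical=[F,G,H,I,A,B,C,D,E]
After op 3 (rotate(+1)): offset=6, physical=[A,B,C,D,E,F,G,H,I], logical=[G,H,I,A,B,C,D,E,F]
After op 4 (rotate(+3)): offset=0, physical=[A,B,C,D,E,F,G,H,I], logical=[A,B,C,D,E,F,G,H,I]
After op 5 (swap(3, 1)): offset=0, physical=[A,D,C,B,E,F,G,H,I], logical=[A,D,C,B,E,F,G,H,I]
After op 6 (swap(3, 8)): offset=0, physical=[A,D,C,I,E,F,G,H,B], logical=[A,D,C,I,E,F,G,H,B]
After op 7 (replace(0, 'k')): offset=0, physical=[k,D,C,I,E,F,G,H,B], logical=[k,D,C,I,E,F,G,H,B]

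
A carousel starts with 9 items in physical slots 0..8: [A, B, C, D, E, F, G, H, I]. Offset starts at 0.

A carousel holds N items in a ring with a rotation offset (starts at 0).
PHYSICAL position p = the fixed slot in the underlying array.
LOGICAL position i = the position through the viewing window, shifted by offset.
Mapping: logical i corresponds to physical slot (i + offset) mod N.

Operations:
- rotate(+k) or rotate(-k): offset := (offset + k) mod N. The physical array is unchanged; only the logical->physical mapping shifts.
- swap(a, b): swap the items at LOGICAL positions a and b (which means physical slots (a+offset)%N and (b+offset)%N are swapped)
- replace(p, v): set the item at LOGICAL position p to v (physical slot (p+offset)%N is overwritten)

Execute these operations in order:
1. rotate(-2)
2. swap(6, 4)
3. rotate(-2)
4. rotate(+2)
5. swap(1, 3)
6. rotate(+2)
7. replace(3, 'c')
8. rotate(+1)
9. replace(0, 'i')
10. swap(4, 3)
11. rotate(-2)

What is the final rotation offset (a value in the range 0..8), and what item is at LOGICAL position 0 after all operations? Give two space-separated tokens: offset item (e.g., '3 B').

Answer: 8 B

Derivation:
After op 1 (rotate(-2)): offset=7, physical=[A,B,C,D,E,F,G,H,I], logical=[H,I,A,B,C,D,E,F,G]
After op 2 (swap(6, 4)): offset=7, physical=[A,B,E,D,C,F,G,H,I], logical=[H,I,A,B,E,D,C,F,G]
After op 3 (rotate(-2)): offset=5, physical=[A,B,E,D,C,F,G,H,I], logical=[F,G,H,I,A,B,E,D,C]
After op 4 (rotate(+2)): offset=7, physical=[A,B,E,D,C,F,G,H,I], logical=[H,I,A,B,E,D,C,F,G]
After op 5 (swap(1, 3)): offset=7, physical=[A,I,E,D,C,F,G,H,B], logical=[H,B,A,I,E,D,C,F,G]
After op 6 (rotate(+2)): offset=0, physical=[A,I,E,D,C,F,G,H,B], logical=[A,I,E,D,C,F,G,H,B]
After op 7 (replace(3, 'c')): offset=0, physical=[A,I,E,c,C,F,G,H,B], logical=[A,I,E,c,C,F,G,H,B]
After op 8 (rotate(+1)): offset=1, physical=[A,I,E,c,C,F,G,H,B], logical=[I,E,c,C,F,G,H,B,A]
After op 9 (replace(0, 'i')): offset=1, physical=[A,i,E,c,C,F,G,H,B], logical=[i,E,c,C,F,G,H,B,A]
After op 10 (swap(4, 3)): offset=1, physical=[A,i,E,c,F,C,G,H,B], logical=[i,E,c,F,C,G,H,B,A]
After op 11 (rotate(-2)): offset=8, physical=[A,i,E,c,F,C,G,H,B], logical=[B,A,i,E,c,F,C,G,H]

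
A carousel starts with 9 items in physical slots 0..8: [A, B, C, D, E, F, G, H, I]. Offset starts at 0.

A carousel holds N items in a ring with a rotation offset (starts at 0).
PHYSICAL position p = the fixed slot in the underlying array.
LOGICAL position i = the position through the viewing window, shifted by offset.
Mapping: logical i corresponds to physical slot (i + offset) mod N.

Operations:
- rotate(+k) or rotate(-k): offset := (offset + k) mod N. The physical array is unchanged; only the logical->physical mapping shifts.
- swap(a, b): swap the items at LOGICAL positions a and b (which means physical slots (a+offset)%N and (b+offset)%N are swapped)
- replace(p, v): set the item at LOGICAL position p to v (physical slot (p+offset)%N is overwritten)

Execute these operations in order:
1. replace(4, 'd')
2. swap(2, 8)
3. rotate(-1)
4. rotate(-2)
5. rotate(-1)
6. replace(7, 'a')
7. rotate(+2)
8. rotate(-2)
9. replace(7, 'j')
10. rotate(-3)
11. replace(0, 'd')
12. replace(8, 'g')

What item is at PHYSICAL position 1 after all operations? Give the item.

Answer: g

Derivation:
After op 1 (replace(4, 'd')): offset=0, physical=[A,B,C,D,d,F,G,H,I], logical=[A,B,C,D,d,F,G,H,I]
After op 2 (swap(2, 8)): offset=0, physical=[A,B,I,D,d,F,G,H,C], logical=[A,B,I,D,d,F,G,H,C]
After op 3 (rotate(-1)): offset=8, physical=[A,B,I,D,d,F,G,H,C], logical=[C,A,B,I,D,d,F,G,H]
After op 4 (rotate(-2)): offset=6, physical=[A,B,I,D,d,F,G,H,C], logical=[G,H,C,A,B,I,D,d,F]
After op 5 (rotate(-1)): offset=5, physical=[A,B,I,D,d,F,G,H,C], logical=[F,G,H,C,A,B,I,D,d]
After op 6 (replace(7, 'a')): offset=5, physical=[A,B,I,a,d,F,G,H,C], logical=[F,G,H,C,A,B,I,a,d]
After op 7 (rotate(+2)): offset=7, physical=[A,B,I,a,d,F,G,H,C], logical=[H,C,A,B,I,a,d,F,G]
After op 8 (rotate(-2)): offset=5, physical=[A,B,I,a,d,F,G,H,C], logical=[F,G,H,C,A,B,I,a,d]
After op 9 (replace(7, 'j')): offset=5, physical=[A,B,I,j,d,F,G,H,C], logical=[F,G,H,C,A,B,I,j,d]
After op 10 (rotate(-3)): offset=2, physical=[A,B,I,j,d,F,G,H,C], logical=[I,j,d,F,G,H,C,A,B]
After op 11 (replace(0, 'd')): offset=2, physical=[A,B,d,j,d,F,G,H,C], logical=[d,j,d,F,G,H,C,A,B]
After op 12 (replace(8, 'g')): offset=2, physical=[A,g,d,j,d,F,G,H,C], logical=[d,j,d,F,G,H,C,A,g]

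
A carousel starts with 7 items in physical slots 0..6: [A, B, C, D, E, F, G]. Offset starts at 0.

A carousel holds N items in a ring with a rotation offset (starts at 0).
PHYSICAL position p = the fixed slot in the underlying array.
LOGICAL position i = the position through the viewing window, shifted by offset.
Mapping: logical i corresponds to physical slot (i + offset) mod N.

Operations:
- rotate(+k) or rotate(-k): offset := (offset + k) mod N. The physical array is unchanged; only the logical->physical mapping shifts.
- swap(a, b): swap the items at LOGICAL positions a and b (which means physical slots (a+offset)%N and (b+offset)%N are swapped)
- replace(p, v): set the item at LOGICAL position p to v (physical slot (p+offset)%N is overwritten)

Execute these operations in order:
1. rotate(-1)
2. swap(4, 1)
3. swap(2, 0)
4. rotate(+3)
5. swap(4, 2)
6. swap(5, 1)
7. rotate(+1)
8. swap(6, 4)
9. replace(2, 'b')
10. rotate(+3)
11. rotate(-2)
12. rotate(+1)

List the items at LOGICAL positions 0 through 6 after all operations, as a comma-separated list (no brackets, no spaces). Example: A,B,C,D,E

After op 1 (rotate(-1)): offset=6, physical=[A,B,C,D,E,F,G], logical=[G,A,B,C,D,E,F]
After op 2 (swap(4, 1)): offset=6, physical=[D,B,C,A,E,F,G], logical=[G,D,B,C,A,E,F]
After op 3 (swap(2, 0)): offset=6, physical=[D,G,C,A,E,F,B], logical=[B,D,G,C,A,E,F]
After op 4 (rotate(+3)): offset=2, physical=[D,G,C,A,E,F,B], logical=[C,A,E,F,B,D,G]
After op 5 (swap(4, 2)): offset=2, physical=[D,G,C,A,B,F,E], logical=[C,A,B,F,E,D,G]
After op 6 (swap(5, 1)): offset=2, physical=[A,G,C,D,B,F,E], logical=[C,D,B,F,E,A,G]
After op 7 (rotate(+1)): offset=3, physical=[A,G,C,D,B,F,E], logical=[D,B,F,E,A,G,C]
After op 8 (swap(6, 4)): offset=3, physical=[C,G,A,D,B,F,E], logical=[D,B,F,E,C,G,A]
After op 9 (replace(2, 'b')): offset=3, physical=[C,G,A,D,B,b,E], logical=[D,B,b,E,C,G,A]
After op 10 (rotate(+3)): offset=6, physical=[C,G,A,D,B,b,E], logical=[E,C,G,A,D,B,b]
After op 11 (rotate(-2)): offset=4, physical=[C,G,A,D,B,b,E], logical=[B,b,E,C,G,A,D]
After op 12 (rotate(+1)): offset=5, physical=[C,G,A,D,B,b,E], logical=[b,E,C,G,A,D,B]

Answer: b,E,C,G,A,D,B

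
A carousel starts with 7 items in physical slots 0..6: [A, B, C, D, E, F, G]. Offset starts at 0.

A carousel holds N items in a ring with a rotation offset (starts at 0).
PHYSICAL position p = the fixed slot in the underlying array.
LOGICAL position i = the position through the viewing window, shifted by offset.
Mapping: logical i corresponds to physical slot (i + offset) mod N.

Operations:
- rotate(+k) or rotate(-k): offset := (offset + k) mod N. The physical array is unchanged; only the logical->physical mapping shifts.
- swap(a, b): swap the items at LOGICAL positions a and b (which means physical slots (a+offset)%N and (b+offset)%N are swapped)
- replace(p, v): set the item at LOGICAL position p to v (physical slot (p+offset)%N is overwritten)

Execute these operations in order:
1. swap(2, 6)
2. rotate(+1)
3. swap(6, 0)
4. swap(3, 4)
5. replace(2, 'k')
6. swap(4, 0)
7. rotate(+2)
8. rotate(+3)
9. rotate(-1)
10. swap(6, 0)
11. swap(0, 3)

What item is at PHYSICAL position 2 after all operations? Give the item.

Answer: G

Derivation:
After op 1 (swap(2, 6)): offset=0, physical=[A,B,G,D,E,F,C], logical=[A,B,G,D,E,F,C]
After op 2 (rotate(+1)): offset=1, physical=[A,B,G,D,E,F,C], logical=[B,G,D,E,F,C,A]
After op 3 (swap(6, 0)): offset=1, physical=[B,A,G,D,E,F,C], logical=[A,G,D,E,F,C,B]
After op 4 (swap(3, 4)): offset=1, physical=[B,A,G,D,F,E,C], logical=[A,G,D,F,E,C,B]
After op 5 (replace(2, 'k')): offset=1, physical=[B,A,G,k,F,E,C], logical=[A,G,k,F,E,C,B]
After op 6 (swap(4, 0)): offset=1, physical=[B,E,G,k,F,A,C], logical=[E,G,k,F,A,C,B]
After op 7 (rotate(+2)): offset=3, physical=[B,E,G,k,F,A,C], logical=[k,F,A,C,B,E,G]
After op 8 (rotate(+3)): offset=6, physical=[B,E,G,k,F,A,C], logical=[C,B,E,G,k,F,A]
After op 9 (rotate(-1)): offset=5, physical=[B,E,G,k,F,A,C], logical=[A,C,B,E,G,k,F]
After op 10 (swap(6, 0)): offset=5, physical=[B,E,G,k,A,F,C], logical=[F,C,B,E,G,k,A]
After op 11 (swap(0, 3)): offset=5, physical=[B,F,G,k,A,E,C], logical=[E,C,B,F,G,k,A]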